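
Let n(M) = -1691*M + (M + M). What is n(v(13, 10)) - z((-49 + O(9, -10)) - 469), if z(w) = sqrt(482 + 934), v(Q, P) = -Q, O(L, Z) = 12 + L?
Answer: 21957 - 2*sqrt(354) ≈ 21919.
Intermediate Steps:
n(M) = -1689*M (n(M) = -1691*M + 2*M = -1689*M)
z(w) = 2*sqrt(354) (z(w) = sqrt(1416) = 2*sqrt(354))
n(v(13, 10)) - z((-49 + O(9, -10)) - 469) = -(-1689)*13 - 2*sqrt(354) = -1689*(-13) - 2*sqrt(354) = 21957 - 2*sqrt(354)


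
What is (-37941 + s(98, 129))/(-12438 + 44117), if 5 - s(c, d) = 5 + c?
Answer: -38039/31679 ≈ -1.2008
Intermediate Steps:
s(c, d) = -c (s(c, d) = 5 - (5 + c) = 5 + (-5 - c) = -c)
(-37941 + s(98, 129))/(-12438 + 44117) = (-37941 - 1*98)/(-12438 + 44117) = (-37941 - 98)/31679 = -38039*1/31679 = -38039/31679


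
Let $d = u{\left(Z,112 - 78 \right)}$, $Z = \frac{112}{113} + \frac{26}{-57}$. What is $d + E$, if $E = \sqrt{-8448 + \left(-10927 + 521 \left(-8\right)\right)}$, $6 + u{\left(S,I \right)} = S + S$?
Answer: $- \frac{31754}{6441} + i \sqrt{23543} \approx -4.93 + 153.44 i$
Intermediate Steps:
$Z = \frac{3446}{6441}$ ($Z = 112 \cdot \frac{1}{113} + 26 \left(- \frac{1}{57}\right) = \frac{112}{113} - \frac{26}{57} = \frac{3446}{6441} \approx 0.53501$)
$u{\left(S,I \right)} = -6 + 2 S$ ($u{\left(S,I \right)} = -6 + \left(S + S\right) = -6 + 2 S$)
$d = - \frac{31754}{6441}$ ($d = -6 + 2 \cdot \frac{3446}{6441} = -6 + \frac{6892}{6441} = - \frac{31754}{6441} \approx -4.93$)
$E = i \sqrt{23543}$ ($E = \sqrt{-8448 - 15095} = \sqrt{-23543} = i \sqrt{23543} \approx 153.44 i$)
$d + E = - \frac{31754}{6441} + i \sqrt{23543}$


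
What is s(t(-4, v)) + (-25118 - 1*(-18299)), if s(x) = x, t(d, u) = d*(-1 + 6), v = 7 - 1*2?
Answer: -6839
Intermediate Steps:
v = 5 (v = 7 - 2 = 5)
t(d, u) = 5*d (t(d, u) = d*5 = 5*d)
s(t(-4, v)) + (-25118 - 1*(-18299)) = 5*(-4) + (-25118 - 1*(-18299)) = -20 + (-25118 + 18299) = -20 - 6819 = -6839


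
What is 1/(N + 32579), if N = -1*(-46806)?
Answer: 1/79385 ≈ 1.2597e-5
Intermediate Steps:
N = 46806
1/(N + 32579) = 1/(46806 + 32579) = 1/79385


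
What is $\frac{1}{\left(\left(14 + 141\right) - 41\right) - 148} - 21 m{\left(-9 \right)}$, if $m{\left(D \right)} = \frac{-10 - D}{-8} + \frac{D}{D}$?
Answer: $- \frac{3217}{136} \approx -23.654$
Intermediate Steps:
$m{\left(D \right)} = \frac{9}{4} + \frac{D}{8}$ ($m{\left(D \right)} = \left(-10 - D\right) \left(- \frac{1}{8}\right) + 1 = \left(\frac{5}{4} + \frac{D}{8}\right) + 1 = \frac{9}{4} + \frac{D}{8}$)
$\frac{1}{\left(\left(14 + 141\right) - 41\right) - 148} - 21 m{\left(-9 \right)} = \frac{1}{\left(\left(14 + 141\right) - 41\right) - 148} - 21 \left(\frac{9}{4} + \frac{1}{8} \left(-9\right)\right) = \frac{1}{\left(155 - 41\right) - 148} - 21 \left(\frac{9}{4} - \frac{9}{8}\right) = \frac{1}{114 - 148} - \frac{189}{8} = \frac{1}{-34} - \frac{189}{8} = - \frac{1}{34} - \frac{189}{8} = - \frac{3217}{136}$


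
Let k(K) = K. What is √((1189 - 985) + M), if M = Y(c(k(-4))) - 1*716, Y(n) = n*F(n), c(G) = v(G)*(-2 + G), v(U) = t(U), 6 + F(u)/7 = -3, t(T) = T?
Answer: 2*I*√506 ≈ 44.989*I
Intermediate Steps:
F(u) = -63 (F(u) = -42 + 7*(-3) = -42 - 21 = -63)
v(U) = U
c(G) = G*(-2 + G)
Y(n) = -63*n (Y(n) = n*(-63) = -63*n)
M = -2228 (M = -(-252)*(-2 - 4) - 1*716 = -(-252)*(-6) - 716 = -63*24 - 716 = -1512 - 716 = -2228)
√((1189 - 985) + M) = √((1189 - 985) - 2228) = √(204 - 2228) = √(-2024) = 2*I*√506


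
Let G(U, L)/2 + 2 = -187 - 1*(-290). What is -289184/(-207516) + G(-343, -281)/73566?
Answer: 888167849/636088419 ≈ 1.3963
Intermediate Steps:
G(U, L) = 202 (G(U, L) = -4 + 2*(-187 - 1*(-290)) = -4 + 2*(-187 + 290) = -4 + 2*103 = -4 + 206 = 202)
-289184/(-207516) + G(-343, -281)/73566 = -289184/(-207516) + 202/73566 = -289184*(-1/207516) + 202*(1/73566) = 72296/51879 + 101/36783 = 888167849/636088419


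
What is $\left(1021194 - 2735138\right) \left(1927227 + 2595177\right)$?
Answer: $-7751147201376$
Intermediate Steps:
$\left(1021194 - 2735138\right) \left(1927227 + 2595177\right) = \left(1021194 - 2735138\right) 4522404 = \left(-1713944\right) 4522404 = -7751147201376$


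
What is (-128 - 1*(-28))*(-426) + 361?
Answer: 42961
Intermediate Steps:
(-128 - 1*(-28))*(-426) + 361 = (-128 + 28)*(-426) + 361 = -100*(-426) + 361 = 42600 + 361 = 42961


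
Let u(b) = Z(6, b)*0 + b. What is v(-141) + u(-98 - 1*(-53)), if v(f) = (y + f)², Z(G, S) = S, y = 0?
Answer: 19836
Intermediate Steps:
u(b) = b (u(b) = b*0 + b = 0 + b = b)
v(f) = f² (v(f) = (0 + f)² = f²)
v(-141) + u(-98 - 1*(-53)) = (-141)² + (-98 - 1*(-53)) = 19881 + (-98 + 53) = 19881 - 45 = 19836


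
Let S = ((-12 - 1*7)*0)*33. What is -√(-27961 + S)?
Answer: -I*√27961 ≈ -167.22*I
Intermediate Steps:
S = 0 (S = ((-12 - 7)*0)*33 = -19*0*33 = 0*33 = 0)
-√(-27961 + S) = -√(-27961 + 0) = -√(-27961) = -I*√27961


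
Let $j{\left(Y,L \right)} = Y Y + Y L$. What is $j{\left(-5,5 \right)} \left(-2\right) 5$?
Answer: $0$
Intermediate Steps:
$j{\left(Y,L \right)} = Y^{2} + L Y$
$j{\left(-5,5 \right)} \left(-2\right) 5 = - 5 \left(5 - 5\right) \left(-2\right) 5 = \left(-5\right) 0 \left(-2\right) 5 = 0 \left(-2\right) 5 = 0 \cdot 5 = 0$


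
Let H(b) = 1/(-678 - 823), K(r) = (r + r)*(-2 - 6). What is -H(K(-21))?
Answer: 1/1501 ≈ 0.00066622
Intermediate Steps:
K(r) = -16*r (K(r) = (2*r)*(-8) = -16*r)
H(b) = -1/1501 (H(b) = 1/(-1501) = -1/1501)
-H(K(-21)) = -1*(-1/1501) = 1/1501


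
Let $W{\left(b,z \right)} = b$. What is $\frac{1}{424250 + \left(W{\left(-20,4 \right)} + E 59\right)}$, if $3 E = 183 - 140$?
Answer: $\frac{3}{1275227} \approx 2.3525 \cdot 10^{-6}$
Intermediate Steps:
$E = \frac{43}{3}$ ($E = \frac{183 - 140}{3} = \frac{1}{3} \cdot 43 = \frac{43}{3} \approx 14.333$)
$\frac{1}{424250 + \left(W{\left(-20,4 \right)} + E 59\right)} = \frac{1}{424250 + \left(-20 + \frac{43}{3} \cdot 59\right)} = \frac{1}{424250 + \left(-20 + \frac{2537}{3}\right)} = \frac{1}{424250 + \frac{2477}{3}} = \frac{1}{\frac{1275227}{3}} = \frac{3}{1275227}$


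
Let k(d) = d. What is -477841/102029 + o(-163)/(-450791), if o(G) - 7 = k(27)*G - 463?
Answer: -214910867378/45993754939 ≈ -4.6726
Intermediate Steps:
o(G) = -456 + 27*G (o(G) = 7 + (27*G - 463) = 7 + (-463 + 27*G) = -456 + 27*G)
-477841/102029 + o(-163)/(-450791) = -477841/102029 + (-456 + 27*(-163))/(-450791) = -477841*1/102029 + (-456 - 4401)*(-1/450791) = -477841/102029 - 4857*(-1/450791) = -477841/102029 + 4857/450791 = -214910867378/45993754939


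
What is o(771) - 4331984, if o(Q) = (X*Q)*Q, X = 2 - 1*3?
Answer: -4926425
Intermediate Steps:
X = -1 (X = 2 - 3 = -1)
o(Q) = -Q² (o(Q) = (-Q)*Q = -Q²)
o(771) - 4331984 = -1*771² - 4331984 = -1*594441 - 4331984 = -594441 - 4331984 = -4926425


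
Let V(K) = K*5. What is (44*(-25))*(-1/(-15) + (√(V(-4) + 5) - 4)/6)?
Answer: 660 - 550*I*√15/3 ≈ 660.0 - 710.05*I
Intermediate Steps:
V(K) = 5*K
(44*(-25))*(-1/(-15) + (√(V(-4) + 5) - 4)/6) = (44*(-25))*(-1/(-15) + (√(5*(-4) + 5) - 4)/6) = -1100*(-1*(-1/15) + (√(-20 + 5) - 4)*(⅙)) = -1100*(1/15 + (√(-15) - 4)*(⅙)) = -1100*(1/15 + (I*√15 - 4)*(⅙)) = -1100*(1/15 + (-4 + I*√15)*(⅙)) = -1100*(1/15 + (-⅔ + I*√15/6)) = -1100*(-⅗ + I*√15/6) = 660 - 550*I*√15/3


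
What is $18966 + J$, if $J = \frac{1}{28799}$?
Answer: $\frac{546201835}{28799} \approx 18966.0$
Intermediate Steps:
$J = \frac{1}{28799} \approx 3.4723 \cdot 10^{-5}$
$18966 + J = 18966 + \frac{1}{28799} = \frac{546201835}{28799}$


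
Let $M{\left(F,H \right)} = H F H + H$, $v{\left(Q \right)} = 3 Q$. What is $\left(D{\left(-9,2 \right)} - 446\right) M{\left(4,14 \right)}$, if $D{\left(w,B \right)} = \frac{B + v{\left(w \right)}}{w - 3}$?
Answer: $- \frac{708491}{2} \approx -3.5425 \cdot 10^{5}$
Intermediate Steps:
$D{\left(w,B \right)} = \frac{B + 3 w}{-3 + w}$ ($D{\left(w,B \right)} = \frac{B + 3 w}{w - 3} = \frac{B + 3 w}{-3 + w}$)
$M{\left(F,H \right)} = H + F H^{2}$ ($M{\left(F,H \right)} = F H H + H = F H^{2} + H = H + F H^{2}$)
$\left(D{\left(-9,2 \right)} - 446\right) M{\left(4,14 \right)} = \left(\frac{2 + 3 \left(-9\right)}{-3 - 9} - 446\right) 14 \left(1 + 4 \cdot 14\right) = \left(\frac{2 - 27}{-12} - 446\right) 14 \left(1 + 56\right) = \left(\left(- \frac{1}{12}\right) \left(-25\right) - 446\right) 14 \cdot 57 = \left(\frac{25}{12} - 446\right) 798 = \left(- \frac{5327}{12}\right) 798 = - \frac{708491}{2}$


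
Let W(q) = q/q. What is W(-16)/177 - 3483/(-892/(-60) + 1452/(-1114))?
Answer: -5150668984/20057817 ≈ -256.79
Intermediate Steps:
W(q) = 1
W(-16)/177 - 3483/(-892/(-60) + 1452/(-1114)) = 1/177 - 3483/(-892/(-60) + 1452/(-1114)) = 1*(1/177) - 3483/(-892*(-1/60) + 1452*(-1/1114)) = 1/177 - 3483/(223/15 - 726/557) = 1/177 - 3483/113321/8355 = 1/177 - 3483*8355/113321 = 1/177 - 29100465/113321 = -5150668984/20057817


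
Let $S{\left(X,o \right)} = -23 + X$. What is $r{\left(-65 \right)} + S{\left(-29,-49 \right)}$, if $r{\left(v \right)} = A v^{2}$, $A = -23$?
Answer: $-97227$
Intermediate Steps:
$r{\left(v \right)} = - 23 v^{2}$
$r{\left(-65 \right)} + S{\left(-29,-49 \right)} = - 23 \left(-65\right)^{2} - 52 = \left(-23\right) 4225 - 52 = -97175 - 52 = -97227$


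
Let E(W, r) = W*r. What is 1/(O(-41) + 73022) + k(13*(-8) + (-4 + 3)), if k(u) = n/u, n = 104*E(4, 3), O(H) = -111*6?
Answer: -30100061/2532460 ≈ -11.886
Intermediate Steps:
O(H) = -666
n = 1248 (n = 104*(4*3) = 104*12 = 1248)
k(u) = 1248/u
1/(O(-41) + 73022) + k(13*(-8) + (-4 + 3)) = 1/(-666 + 73022) + 1248/(13*(-8) + (-4 + 3)) = 1/72356 + 1248/(-104 - 1) = 1/72356 + 1248/(-105) = 1/72356 + 1248*(-1/105) = 1/72356 - 416/35 = -30100061/2532460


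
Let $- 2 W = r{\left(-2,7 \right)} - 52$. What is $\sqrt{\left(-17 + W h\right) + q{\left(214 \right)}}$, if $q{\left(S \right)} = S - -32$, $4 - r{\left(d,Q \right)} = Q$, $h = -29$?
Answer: $\frac{i \sqrt{2274}}{2} \approx 23.843 i$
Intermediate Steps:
$r{\left(d,Q \right)} = 4 - Q$
$q{\left(S \right)} = 32 + S$ ($q{\left(S \right)} = S + 32 = 32 + S$)
$W = \frac{55}{2}$ ($W = - \frac{\left(4 - 7\right) - 52}{2} = - \frac{-3 - 52}{2} = \left(- \frac{1}{2}\right) \left(-55\right) = \frac{55}{2} \approx 27.5$)
$\sqrt{\left(-17 + W h\right) + q{\left(214 \right)}} = \sqrt{\left(-17 + \frac{55}{2} \left(-29\right)\right) + \left(32 + 214\right)} = \sqrt{\left(-17 - \frac{1595}{2}\right) + 246} = \sqrt{- \frac{1629}{2} + 246} = \sqrt{- \frac{1137}{2}} = \frac{i \sqrt{2274}}{2}$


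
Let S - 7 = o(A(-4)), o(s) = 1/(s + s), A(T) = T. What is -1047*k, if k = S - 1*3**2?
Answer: 17799/8 ≈ 2224.9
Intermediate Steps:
o(s) = 1/(2*s)
S = 55/8 (S = 7 + (1/2)/(-4) = 7 + (1/2)*(-1/4) = 7 - 1/8 = 55/8 ≈ 6.8750)
k = -17/8 (k = 55/8 - 1*3**2 = 55/8 - 1*9 = 55/8 - 9 = -17/8 ≈ -2.1250)
-1047*k = -1047*(-17/8) = 17799/8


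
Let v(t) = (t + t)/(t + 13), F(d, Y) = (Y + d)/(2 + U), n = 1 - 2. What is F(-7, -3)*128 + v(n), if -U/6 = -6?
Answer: -3859/114 ≈ -33.851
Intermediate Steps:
U = 36 (U = -6*(-6) = 36)
n = -1
F(d, Y) = Y/38 + d/38 (F(d, Y) = (Y + d)/(2 + 36) = (Y + d)/38 = (Y + d)*(1/38) = Y/38 + d/38)
v(t) = 2*t/(13 + t) (v(t) = (2*t)/(13 + t) = 2*t/(13 + t))
F(-7, -3)*128 + v(n) = ((1/38)*(-3) + (1/38)*(-7))*128 + 2*(-1)/(13 - 1) = (-3/38 - 7/38)*128 + 2*(-1)/12 = -5/19*128 + 2*(-1)*(1/12) = -640/19 - ⅙ = -3859/114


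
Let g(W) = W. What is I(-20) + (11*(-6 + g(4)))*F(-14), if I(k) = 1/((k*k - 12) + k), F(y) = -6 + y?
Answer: 161921/368 ≈ 440.00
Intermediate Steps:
I(k) = 1/(-12 + k + k²) (I(k) = 1/((k² - 12) + k) = 1/((-12 + k²) + k) = 1/(-12 + k + k²))
I(-20) + (11*(-6 + g(4)))*F(-14) = 1/(-12 - 20 + (-20)²) + (11*(-6 + 4))*(-6 - 14) = 1/(-12 - 20 + 400) + (11*(-2))*(-20) = 1/368 - 22*(-20) = 1/368 + 440 = 161921/368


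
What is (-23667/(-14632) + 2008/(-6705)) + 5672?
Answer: 556595386499/98107560 ≈ 5673.3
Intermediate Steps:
(-23667/(-14632) + 2008/(-6705)) + 5672 = (-23667*(-1/14632) + 2008*(-1/6705)) + 5672 = (23667/14632 - 2008/6705) + 5672 = 129306179/98107560 + 5672 = 556595386499/98107560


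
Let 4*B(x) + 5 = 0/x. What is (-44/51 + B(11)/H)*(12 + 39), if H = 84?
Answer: -5013/112 ≈ -44.759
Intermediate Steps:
B(x) = -5/4 (B(x) = -5/4 + (0/x)/4 = -5/4 + (¼)*0 = -5/4 + 0 = -5/4)
(-44/51 + B(11)/H)*(12 + 39) = (-44/51 - 5/4/84)*(12 + 39) = (-44*1/51 - 5/4*1/84)*51 = (-44/51 - 5/336)*51 = -1671/1904*51 = -5013/112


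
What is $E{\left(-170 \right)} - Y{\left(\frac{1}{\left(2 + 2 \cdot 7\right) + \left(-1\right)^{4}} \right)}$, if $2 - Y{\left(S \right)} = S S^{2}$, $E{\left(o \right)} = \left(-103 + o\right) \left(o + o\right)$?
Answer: $\frac{456014835}{4913} \approx 92818.0$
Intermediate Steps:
$E{\left(o \right)} = 2 o \left(-103 + o\right)$ ($E{\left(o \right)} = \left(-103 + o\right) 2 o = 2 o \left(-103 + o\right)$)
$Y{\left(S \right)} = 2 - S^{3}$ ($Y{\left(S \right)} = 2 - S S^{2} = 2 - S^{3}$)
$E{\left(-170 \right)} - Y{\left(\frac{1}{\left(2 + 2 \cdot 7\right) + \left(-1\right)^{4}} \right)} = 2 \left(-170\right) \left(-103 - 170\right) - \left(2 - \left(\frac{1}{\left(2 + 2 \cdot 7\right) + \left(-1\right)^{4}}\right)^{3}\right) = 2 \left(-170\right) \left(-273\right) - \left(2 - \left(\frac{1}{\left(2 + 14\right) + 1}\right)^{3}\right) = 92820 - \left(2 - \left(\frac{1}{16 + 1}\right)^{3}\right) = 92820 - \left(2 - \left(\frac{1}{17}\right)^{3}\right) = 92820 - \left(2 - \frac{1}{4913}\right) = 92820 - \frac{9825}{4913} = \frac{456014835}{4913}$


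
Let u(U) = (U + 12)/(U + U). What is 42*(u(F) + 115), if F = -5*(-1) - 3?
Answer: 4977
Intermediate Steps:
F = 2 (F = 5 - 3 = 2)
u(U) = (12 + U)/(2*U) (u(U) = (12 + U)/((2*U)) = (12 + U)*(1/(2*U)) = (12 + U)/(2*U))
42*(u(F) + 115) = 42*((½)*(12 + 2)/2 + 115) = 42*((½)*(½)*14 + 115) = 42*(7/2 + 115) = 42*(237/2) = 4977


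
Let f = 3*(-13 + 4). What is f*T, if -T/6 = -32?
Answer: -5184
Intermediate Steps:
T = 192 (T = -6*(-32) = 192)
f = -27 (f = 3*(-9) = -27)
f*T = -27*192 = -5184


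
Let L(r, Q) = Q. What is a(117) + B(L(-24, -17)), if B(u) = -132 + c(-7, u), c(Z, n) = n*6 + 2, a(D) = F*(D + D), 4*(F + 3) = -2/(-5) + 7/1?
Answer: -5011/10 ≈ -501.10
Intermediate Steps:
F = -23/20 (F = -3 + (-2/(-5) + 7/1)/4 = -3 + (-2*(-⅕) + 7*1)/4 = -3 + (⅖ + 7)/4 = -3 + (¼)*(37/5) = -3 + 37/20 = -23/20 ≈ -1.1500)
a(D) = -23*D/10 (a(D) = -23*(D + D)/20 = -23*D/10)
c(Z, n) = 2 + 6*n (c(Z, n) = 6*n + 2 = 2 + 6*n)
B(u) = -130 + 6*u (B(u) = -132 + (2 + 6*u) = -130 + 6*u)
a(117) + B(L(-24, -17)) = -23/10*117 + (-130 + 6*(-17)) = -2691/10 + (-130 - 102) = -2691/10 - 232 = -5011/10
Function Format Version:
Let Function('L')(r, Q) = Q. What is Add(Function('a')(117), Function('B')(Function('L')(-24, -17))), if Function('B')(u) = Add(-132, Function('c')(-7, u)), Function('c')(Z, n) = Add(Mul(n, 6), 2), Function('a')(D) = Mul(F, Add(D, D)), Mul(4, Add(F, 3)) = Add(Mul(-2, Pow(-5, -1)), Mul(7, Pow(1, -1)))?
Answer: Rational(-5011, 10) ≈ -501.10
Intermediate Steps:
F = Rational(-23, 20) (F = Add(-3, Mul(Rational(1, 4), Add(Mul(-2, Pow(-5, -1)), Mul(7, Pow(1, -1))))) = Add(-3, Mul(Rational(1, 4), Add(Mul(-2, Rational(-1, 5)), Mul(7, 1)))) = Add(-3, Mul(Rational(1, 4), Add(Rational(2, 5), 7))) = Add(-3, Mul(Rational(1, 4), Rational(37, 5))) = Add(-3, Rational(37, 20)) = Rational(-23, 20) ≈ -1.1500)
Function('a')(D) = Mul(Rational(-23, 10), D) (Function('a')(D) = Mul(Rational(-23, 20), Add(D, D)) = Mul(Rational(-23, 20), Mul(2, D)) = Mul(Rational(-23, 10), D))
Function('c')(Z, n) = Add(2, Mul(6, n)) (Function('c')(Z, n) = Add(Mul(6, n), 2) = Add(2, Mul(6, n)))
Function('B')(u) = Add(-130, Mul(6, u)) (Function('B')(u) = Add(-132, Add(2, Mul(6, u))) = Add(-130, Mul(6, u)))
Add(Function('a')(117), Function('B')(Function('L')(-24, -17))) = Add(Mul(Rational(-23, 10), 117), Add(-130, Mul(6, -17))) = Add(Rational(-2691, 10), Add(-130, -102)) = Add(Rational(-2691, 10), -232) = Rational(-5011, 10)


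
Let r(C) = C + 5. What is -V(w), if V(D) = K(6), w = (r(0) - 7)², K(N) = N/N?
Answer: -1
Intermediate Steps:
r(C) = 5 + C
K(N) = 1
w = 4 (w = ((5 + 0) - 7)² = (5 - 7)² = (-2)² = 4)
V(D) = 1
-V(w) = -1*1 = -1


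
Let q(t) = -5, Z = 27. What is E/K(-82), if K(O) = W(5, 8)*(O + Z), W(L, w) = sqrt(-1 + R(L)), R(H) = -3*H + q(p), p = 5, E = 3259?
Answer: 3259*I*sqrt(21)/1155 ≈ 12.93*I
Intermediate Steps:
R(H) = -5 - 3*H (R(H) = -3*H - 5 = -5 - 3*H)
W(L, w) = sqrt(-6 - 3*L) (W(L, w) = sqrt(-1 + (-5 - 3*L)) = sqrt(-6 - 3*L))
K(O) = I*sqrt(21)*(27 + O) (K(O) = sqrt(-6 - 3*5)*(O + 27) = sqrt(-6 - 15)*(27 + O) = sqrt(-21)*(27 + O) = (I*sqrt(21))*(27 + O) = I*sqrt(21)*(27 + O))
E/K(-82) = 3259/((I*sqrt(21)*(27 - 82))) = 3259/((I*sqrt(21)*(-55))) = 3259/((-55*I*sqrt(21))) = 3259*(I*sqrt(21)/1155) = 3259*I*sqrt(21)/1155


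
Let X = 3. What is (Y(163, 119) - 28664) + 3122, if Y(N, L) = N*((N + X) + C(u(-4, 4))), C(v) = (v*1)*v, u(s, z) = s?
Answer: 4124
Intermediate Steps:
C(v) = v² (C(v) = v*v = v²)
Y(N, L) = N*(19 + N) (Y(N, L) = N*((N + 3) + (-4)²) = N*((3 + N) + 16) = N*(19 + N))
(Y(163, 119) - 28664) + 3122 = (163*(19 + 163) - 28664) + 3122 = (163*182 - 28664) + 3122 = (29666 - 28664) + 3122 = 1002 + 3122 = 4124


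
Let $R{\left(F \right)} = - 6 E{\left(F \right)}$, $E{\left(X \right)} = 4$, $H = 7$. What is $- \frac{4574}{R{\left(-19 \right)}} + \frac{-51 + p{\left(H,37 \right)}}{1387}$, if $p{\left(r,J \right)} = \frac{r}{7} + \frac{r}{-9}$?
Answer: $\frac{9514379}{49932} \approx 190.55$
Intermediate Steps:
$p{\left(r,J \right)} = \frac{2 r}{63}$ ($p{\left(r,J \right)} = r \frac{1}{7} + r \left(- \frac{1}{9}\right) = \frac{r}{7} - \frac{r}{9} = \frac{2 r}{63}$)
$R{\left(F \right)} = -24$ ($R{\left(F \right)} = \left(-6\right) 4 = -24$)
$- \frac{4574}{R{\left(-19 \right)}} + \frac{-51 + p{\left(H,37 \right)}}{1387} = - \frac{4574}{-24} + \frac{-51 + \frac{2}{63} \cdot 7}{1387} = \left(-4574\right) \left(- \frac{1}{24}\right) + \left(-51 + \frac{2}{9}\right) \frac{1}{1387} = \frac{2287}{12} - \frac{457}{12483} = \frac{9514379}{49932}$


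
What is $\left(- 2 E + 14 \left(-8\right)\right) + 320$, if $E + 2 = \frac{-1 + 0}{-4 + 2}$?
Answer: $211$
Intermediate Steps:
$E = - \frac{3}{2}$ ($E = -2 + \frac{-1 + 0}{-4 + 2} = -2 - \frac{1}{-2} = -2 - - \frac{1}{2} = -2 + \frac{1}{2} = - \frac{3}{2} \approx -1.5$)
$\left(- 2 E + 14 \left(-8\right)\right) + 320 = \left(\left(-2\right) \left(- \frac{3}{2}\right) + 14 \left(-8\right)\right) + 320 = \left(3 - 112\right) + 320 = -109 + 320 = 211$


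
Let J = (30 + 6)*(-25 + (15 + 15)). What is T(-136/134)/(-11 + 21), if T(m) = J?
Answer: 18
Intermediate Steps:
J = 180 (J = 36*(-25 + 30) = 36*5 = 180)
T(m) = 180
T(-136/134)/(-11 + 21) = 180/(-11 + 21) = 180/10 = (1/10)*180 = 18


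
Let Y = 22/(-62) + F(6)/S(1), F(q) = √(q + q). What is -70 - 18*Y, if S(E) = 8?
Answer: -1972/31 - 9*√3/2 ≈ -71.407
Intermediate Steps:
F(q) = √2*√q (F(q) = √(2*q) = √2*√q)
Y = -11/31 + √3/4 (Y = 22/(-62) + (√2*√6)/8 = 22*(-1/62) + (2*√3)*(⅛) = -11/31 + √3/4 ≈ 0.078174)
-70 - 18*Y = -70 - 18*(-11/31 + √3/4) = -70 + (198/31 - 9*√3/2) = -1972/31 - 9*√3/2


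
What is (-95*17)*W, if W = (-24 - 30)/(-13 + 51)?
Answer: 2295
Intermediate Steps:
W = -27/19 (W = -54/38 = -54*1/38 = -27/19 ≈ -1.4211)
(-95*17)*W = -95*17*(-27/19) = -1615*(-27/19) = 2295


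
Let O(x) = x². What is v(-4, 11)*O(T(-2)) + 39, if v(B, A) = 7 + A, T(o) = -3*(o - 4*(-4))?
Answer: 31791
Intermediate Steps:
T(o) = -48 - 3*o (T(o) = -3*(o + 16) = -3*(16 + o) = -48 - 3*o)
v(-4, 11)*O(T(-2)) + 39 = (7 + 11)*(-48 - 3*(-2))² + 39 = 18*(-48 + 6)² + 39 = 18*(-42)² + 39 = 18*1764 + 39 = 31752 + 39 = 31791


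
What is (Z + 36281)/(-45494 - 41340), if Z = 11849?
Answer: -24065/43417 ≈ -0.55428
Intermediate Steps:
(Z + 36281)/(-45494 - 41340) = (11849 + 36281)/(-45494 - 41340) = 48130/(-86834) = 48130*(-1/86834) = -24065/43417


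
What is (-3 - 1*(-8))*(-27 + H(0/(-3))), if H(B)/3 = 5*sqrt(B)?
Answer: -135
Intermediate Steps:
H(B) = 15*sqrt(B) (H(B) = 3*(5*sqrt(B)) = 15*sqrt(B))
(-3 - 1*(-8))*(-27 + H(0/(-3))) = (-3 - 1*(-8))*(-27 + 15*sqrt(0/(-3))) = (-3 + 8)*(-27 + 15*sqrt(0*(-1/3))) = 5*(-27 + 15*sqrt(0)) = 5*(-27 + 15*0) = 5*(-27 + 0) = 5*(-27) = -135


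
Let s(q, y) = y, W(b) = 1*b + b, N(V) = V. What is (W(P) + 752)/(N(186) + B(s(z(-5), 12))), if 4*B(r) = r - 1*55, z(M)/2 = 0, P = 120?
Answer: 3968/701 ≈ 5.6605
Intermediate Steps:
z(M) = 0 (z(M) = 2*0 = 0)
W(b) = 2*b (W(b) = b + b = 2*b)
B(r) = -55/4 + r/4 (B(r) = (r - 1*55)/4 = (r - 55)/4 = (-55 + r)/4 = -55/4 + r/4)
(W(P) + 752)/(N(186) + B(s(z(-5), 12))) = (2*120 + 752)/(186 + (-55/4 + (¼)*12)) = (240 + 752)/(186 + (-55/4 + 3)) = 992/(186 - 43/4) = 992/(701/4) = 992*(4/701) = 3968/701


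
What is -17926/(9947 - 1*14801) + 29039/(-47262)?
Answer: 117710551/38234958 ≈ 3.0786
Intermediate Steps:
-17926/(9947 - 1*14801) + 29039/(-47262) = -17926/(9947 - 14801) + 29039*(-1/47262) = -17926/(-4854) - 29039/47262 = -17926*(-1/4854) - 29039/47262 = 8963/2427 - 29039/47262 = 117710551/38234958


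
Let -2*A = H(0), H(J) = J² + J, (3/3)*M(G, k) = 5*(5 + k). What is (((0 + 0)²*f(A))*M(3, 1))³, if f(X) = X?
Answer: 0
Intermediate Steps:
M(G, k) = 25 + 5*k (M(G, k) = 5*(5 + k) = 25 + 5*k)
H(J) = J + J²
A = 0 (A = -0*(1 + 0) = -0 = -½*0 = 0)
(((0 + 0)²*f(A))*M(3, 1))³ = (((0 + 0)²*0)*(25 + 5*1))³ = ((0²*0)*(25 + 5))³ = ((0*0)*30)³ = (0*30)³ = 0³ = 0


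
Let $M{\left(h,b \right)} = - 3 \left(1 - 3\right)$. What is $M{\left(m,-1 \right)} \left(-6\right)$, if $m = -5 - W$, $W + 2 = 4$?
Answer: $-36$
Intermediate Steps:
$W = 2$ ($W = -2 + 4 = 2$)
$m = -7$ ($m = -5 - 2 = -7$)
$M{\left(h,b \right)} = 6$ ($M{\left(h,b \right)} = \left(-3\right) \left(-2\right) = 6$)
$M{\left(m,-1 \right)} \left(-6\right) = 6 \left(-6\right) = -36$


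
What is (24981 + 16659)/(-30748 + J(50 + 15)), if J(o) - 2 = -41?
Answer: -41640/30787 ≈ -1.3525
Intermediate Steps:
J(o) = -39 (J(o) = 2 - 41 = -39)
(24981 + 16659)/(-30748 + J(50 + 15)) = (24981 + 16659)/(-30748 - 39) = 41640/(-30787) = 41640*(-1/30787) = -41640/30787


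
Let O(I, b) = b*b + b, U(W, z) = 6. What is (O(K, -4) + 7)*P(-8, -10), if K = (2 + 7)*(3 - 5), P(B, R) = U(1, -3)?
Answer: 114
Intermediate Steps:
P(B, R) = 6
K = -18 (K = 9*(-2) = -18)
O(I, b) = b + b² (O(I, b) = b² + b = b + b²)
(O(K, -4) + 7)*P(-8, -10) = (-4*(1 - 4) + 7)*6 = (-4*(-3) + 7)*6 = (12 + 7)*6 = 19*6 = 114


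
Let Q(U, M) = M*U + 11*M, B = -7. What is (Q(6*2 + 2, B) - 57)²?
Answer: 53824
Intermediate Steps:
Q(U, M) = 11*M + M*U
(Q(6*2 + 2, B) - 57)² = (-7*(11 + (6*2 + 2)) - 57)² = (-7*(11 + (12 + 2)) - 57)² = (-7*(11 + 14) - 57)² = (-7*25 - 57)² = (-175 - 57)² = (-232)² = 53824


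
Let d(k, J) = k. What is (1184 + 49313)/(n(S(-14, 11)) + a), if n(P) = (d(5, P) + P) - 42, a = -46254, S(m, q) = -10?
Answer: -50497/46301 ≈ -1.0906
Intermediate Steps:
n(P) = -37 + P (n(P) = (5 + P) - 42 = -37 + P)
(1184 + 49313)/(n(S(-14, 11)) + a) = (1184 + 49313)/((-37 - 10) - 46254) = 50497/(-47 - 46254) = 50497/(-46301) = 50497*(-1/46301) = -50497/46301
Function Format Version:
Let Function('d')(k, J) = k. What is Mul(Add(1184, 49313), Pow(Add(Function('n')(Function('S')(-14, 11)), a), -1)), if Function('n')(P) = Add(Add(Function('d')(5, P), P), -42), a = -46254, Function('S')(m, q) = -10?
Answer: Rational(-50497, 46301) ≈ -1.0906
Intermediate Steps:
Function('n')(P) = Add(-37, P) (Function('n')(P) = Add(Add(5, P), -42) = Add(-37, P))
Mul(Add(1184, 49313), Pow(Add(Function('n')(Function('S')(-14, 11)), a), -1)) = Mul(Add(1184, 49313), Pow(Add(Add(-37, -10), -46254), -1)) = Mul(50497, Pow(Add(-47, -46254), -1)) = Mul(50497, Pow(-46301, -1)) = Mul(50497, Rational(-1, 46301)) = Rational(-50497, 46301)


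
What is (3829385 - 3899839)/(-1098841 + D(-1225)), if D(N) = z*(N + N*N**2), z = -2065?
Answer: -70454/3796019946409 ≈ -1.8560e-8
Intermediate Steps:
D(N) = -2065*N - 2065*N**3 (D(N) = -2065*(N + N*N**2) = -2065*(N + N**3) = -2065*N - 2065*N**3)
(3829385 - 3899839)/(-1098841 + D(-1225)) = (3829385 - 3899839)/(-1098841 - 2065*(-1225)*(1 + (-1225)**2)) = -70454/(-1098841 - 2065*(-1225)*(1 + 1500625)) = -70454/(-1098841 - 2065*(-1225)*1500626) = -70454/(-1098841 + 3796021045250) = -70454/3796019946409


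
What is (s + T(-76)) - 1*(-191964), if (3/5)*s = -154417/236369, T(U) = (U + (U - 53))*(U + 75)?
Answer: 136267610998/709107 ≈ 1.9217e+5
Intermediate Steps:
T(U) = (-53 + 2*U)*(75 + U) (T(U) = (U + (-53 + U))*(75 + U) = (-53 + 2*U)*(75 + U))
s = -772085/709107 (s = 5*(-154417/236369)/3 = 5*(-154417*1/236369)/3 = (5/3)*(-154417/236369) = -772085/709107 ≈ -1.0888)
(s + T(-76)) - 1*(-191964) = (-772085/709107 + (-3975 + 2*(-76)² + 97*(-76))) - 1*(-191964) = (-772085/709107 + (-3975 + 2*5776 - 7372)) + 191964 = (-772085/709107 + (-3975 + 11552 - 7372)) + 191964 = (-772085/709107 + 205) + 191964 = 144594850/709107 + 191964 = 136267610998/709107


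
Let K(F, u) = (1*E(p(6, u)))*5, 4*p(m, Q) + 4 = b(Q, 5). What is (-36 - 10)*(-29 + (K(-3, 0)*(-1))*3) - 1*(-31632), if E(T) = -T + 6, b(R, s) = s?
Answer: 73867/2 ≈ 36934.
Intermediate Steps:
p(m, Q) = ¼ (p(m, Q) = -1 + (¼)*5 = -1 + 5/4 = ¼)
E(T) = 6 - T
K(F, u) = 115/4 (K(F, u) = (1*(6 - 1*¼))*5 = (1*(6 - ¼))*5 = (1*(23/4))*5 = (23/4)*5 = 115/4)
(-36 - 10)*(-29 + (K(-3, 0)*(-1))*3) - 1*(-31632) = (-36 - 10)*(-29 + ((115/4)*(-1))*3) - 1*(-31632) = -46*(-29 - 115/4*3) + 31632 = -46*(-29 - 345/4) + 31632 = -46*(-461/4) + 31632 = 10603/2 + 31632 = 73867/2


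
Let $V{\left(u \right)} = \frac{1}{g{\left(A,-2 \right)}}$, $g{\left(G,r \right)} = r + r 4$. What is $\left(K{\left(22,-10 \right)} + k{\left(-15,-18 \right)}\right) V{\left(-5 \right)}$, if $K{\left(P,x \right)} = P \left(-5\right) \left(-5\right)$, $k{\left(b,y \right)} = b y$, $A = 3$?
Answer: $-82$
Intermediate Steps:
$g{\left(G,r \right)} = 5 r$ ($g{\left(G,r \right)} = r + 4 r = 5 r$)
$K{\left(P,x \right)} = 25 P$ ($K{\left(P,x \right)} = - 5 P \left(-5\right) = 25 P$)
$V{\left(u \right)} = - \frac{1}{10}$ ($V{\left(u \right)} = \frac{1}{5 \left(-2\right)} = \frac{1}{-10} = - \frac{1}{10}$)
$\left(K{\left(22,-10 \right)} + k{\left(-15,-18 \right)}\right) V{\left(-5 \right)} = \left(25 \cdot 22 - -270\right) \left(- \frac{1}{10}\right) = \left(550 + 270\right) \left(- \frac{1}{10}\right) = 820 \left(- \frac{1}{10}\right) = -82$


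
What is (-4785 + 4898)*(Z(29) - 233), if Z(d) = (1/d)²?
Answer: -22142576/841 ≈ -26329.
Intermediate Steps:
Z(d) = d⁻²
(-4785 + 4898)*(Z(29) - 233) = (-4785 + 4898)*(29⁻² - 233) = 113*(1/841 - 233) = 113*(-195952/841) = -22142576/841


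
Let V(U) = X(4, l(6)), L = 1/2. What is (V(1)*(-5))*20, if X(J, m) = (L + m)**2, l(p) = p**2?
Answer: -133225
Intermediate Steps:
L = 1/2 ≈ 0.50000
X(J, m) = (1/2 + m)**2
V(U) = 5329/4 (V(U) = (1 + 2*6**2)**2/4 = (1 + 2*36)**2/4 = (1 + 72)**2/4 = (1/4)*73**2 = (1/4)*5329 = 5329/4)
(V(1)*(-5))*20 = ((5329/4)*(-5))*20 = -26645/4*20 = -133225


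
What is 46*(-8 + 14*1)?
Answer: 276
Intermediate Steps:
46*(-8 + 14*1) = 46*(-8 + 14) = 46*6 = 276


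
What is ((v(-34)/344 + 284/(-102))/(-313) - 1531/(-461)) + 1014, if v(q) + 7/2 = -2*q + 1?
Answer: 5150690355755/5062952784 ≈ 1017.3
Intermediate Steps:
v(q) = -5/2 - 2*q (v(q) = -7/2 + (-2*q + 1) = -7/2 + (1 - 2*q) = -5/2 - 2*q)
((v(-34)/344 + 284/(-102))/(-313) - 1531/(-461)) + 1014 = (((-5/2 - 2*(-34))/344 + 284/(-102))/(-313) - 1531/(-461)) + 1014 = (((-5/2 + 68)*(1/344) + 284*(-1/102))*(-1/313) - 1531*(-1/461)) + 1014 = (((131/2)*(1/344) - 142/51)*(-1/313) + 1531/461) + 1014 = ((131/688 - 142/51)*(-1/313) + 1531/461) + 1014 = (-91015/35088*(-1/313) + 1531/461) + 1014 = (91015/10982544 + 1531/461) + 1014 = 16856232779/5062952784 + 1014 = 5150690355755/5062952784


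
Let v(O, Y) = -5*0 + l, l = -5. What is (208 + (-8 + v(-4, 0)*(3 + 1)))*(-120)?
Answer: -21600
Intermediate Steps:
v(O, Y) = -5 (v(O, Y) = -5*0 - 5 = 0 - 5 = -5)
(208 + (-8 + v(-4, 0)*(3 + 1)))*(-120) = (208 + (-8 - 5*(3 + 1)))*(-120) = (208 + (-8 - 5*4))*(-120) = (208 + (-8 - 20))*(-120) = (208 - 28)*(-120) = 180*(-120) = -21600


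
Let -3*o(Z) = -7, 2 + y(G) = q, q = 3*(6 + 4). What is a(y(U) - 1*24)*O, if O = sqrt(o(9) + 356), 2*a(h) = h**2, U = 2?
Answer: 40*sqrt(129)/3 ≈ 151.44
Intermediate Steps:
q = 30 (q = 3*10 = 30)
y(G) = 28 (y(G) = -2 + 30 = 28)
o(Z) = 7/3 (o(Z) = -1/3*(-7) = 7/3)
a(h) = h**2/2
O = 5*sqrt(129)/3 (O = sqrt(7/3 + 356) = sqrt(1075/3) = 5*sqrt(129)/3 ≈ 18.930)
a(y(U) - 1*24)*O = ((28 - 1*24)**2/2)*(5*sqrt(129)/3) = ((28 - 24)**2/2)*(5*sqrt(129)/3) = ((1/2)*4**2)*(5*sqrt(129)/3) = ((1/2)*16)*(5*sqrt(129)/3) = 8*(5*sqrt(129)/3) = 40*sqrt(129)/3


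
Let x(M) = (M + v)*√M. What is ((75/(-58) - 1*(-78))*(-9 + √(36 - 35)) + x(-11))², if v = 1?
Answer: 315772516/841 + 355920*I*√11/29 ≈ 3.7547e+5 + 40705.0*I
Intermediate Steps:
x(M) = √M*(1 + M) (x(M) = (M + 1)*√M = (1 + M)*√M = √M*(1 + M))
((75/(-58) - 1*(-78))*(-9 + √(36 - 35)) + x(-11))² = ((75/(-58) - 1*(-78))*(-9 + √(36 - 35)) + √(-11)*(1 - 11))² = ((75*(-1/58) + 78)*(-9 + √1) + (I*√11)*(-10))² = ((-75/58 + 78)*(-9 + 1) - 10*I*√11)² = ((4449/58)*(-8) - 10*I*√11)² = (-17796/29 - 10*I*√11)²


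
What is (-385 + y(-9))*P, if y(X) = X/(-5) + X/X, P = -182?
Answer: 347802/5 ≈ 69560.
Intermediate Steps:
y(X) = 1 - X/5 (y(X) = X*(-⅕) + 1 = -X/5 + 1 = 1 - X/5)
(-385 + y(-9))*P = (-385 + (1 - ⅕*(-9)))*(-182) = (-385 + (1 + 9/5))*(-182) = (-385 + 14/5)*(-182) = -1911/5*(-182) = 347802/5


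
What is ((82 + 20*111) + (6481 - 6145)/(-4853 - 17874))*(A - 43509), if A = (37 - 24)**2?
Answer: -2267428228120/22727 ≈ -9.9768e+7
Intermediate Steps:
A = 169 (A = 13**2 = 169)
((82 + 20*111) + (6481 - 6145)/(-4853 - 17874))*(A - 43509) = ((82 + 20*111) + (6481 - 6145)/(-4853 - 17874))*(169 - 43509) = ((82 + 2220) + 336/(-22727))*(-43340) = (2302 + 336*(-1/22727))*(-43340) = (2302 - 336/22727)*(-43340) = (52317218/22727)*(-43340) = -2267428228120/22727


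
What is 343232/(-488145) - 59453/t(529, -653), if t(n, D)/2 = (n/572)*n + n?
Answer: -2833370030146/94769934735 ≈ -29.897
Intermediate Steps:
t(n, D) = 2*n + n²/286 (t(n, D) = 2*((n/572)*n + n) = 2*(n²/572 + n) = 2*(n + n²/572) = 2*n + n²/286)
343232/(-488145) - 59453/t(529, -653) = 343232/(-488145) - 59453*286/(529*(572 + 529)) = 343232*(-1/488145) - 59453/((1/286)*529*1101) = -343232/488145 - 59453/582429/286 = -343232/488145 - 59453*286/582429 = -343232/488145 - 17003558/582429 = -2833370030146/94769934735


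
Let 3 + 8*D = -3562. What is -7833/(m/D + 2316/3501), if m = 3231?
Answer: 32588060715/27412436 ≈ 1188.8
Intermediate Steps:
D = -3565/8 (D = -3/8 + (⅛)*(-3562) = -3/8 - 1781/4 = -3565/8 ≈ -445.63)
-7833/(m/D + 2316/3501) = -7833/(3231/(-3565/8) + 2316/3501) = -7833/(3231*(-8/3565) + 2316*(1/3501)) = -7833/(-25848/3565 + 772/1167) = -7833/(-27412436/4160355) = -7833*(-4160355/27412436) = 32588060715/27412436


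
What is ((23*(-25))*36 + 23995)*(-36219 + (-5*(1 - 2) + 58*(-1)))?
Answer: -119516240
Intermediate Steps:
((23*(-25))*36 + 23995)*(-36219 + (-5*(1 - 2) + 58*(-1))) = (-575*36 + 23995)*(-36219 + (-5*(-1) - 58)) = (-20700 + 23995)*(-36219 + (5 - 58)) = 3295*(-36219 - 53) = 3295*(-36272) = -119516240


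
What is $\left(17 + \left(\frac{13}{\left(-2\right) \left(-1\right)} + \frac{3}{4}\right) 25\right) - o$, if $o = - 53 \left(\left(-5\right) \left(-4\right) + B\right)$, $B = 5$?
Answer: $\frac{6093}{4} \approx 1523.3$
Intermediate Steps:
$o = -1325$ ($o = - 53 \left(\left(-5\right) \left(-4\right) + 5\right) = - 53 \left(20 + 5\right) = \left(-53\right) 25 = -1325$)
$\left(17 + \left(\frac{13}{\left(-2\right) \left(-1\right)} + \frac{3}{4}\right) 25\right) - o = \left(17 + \left(\frac{13}{\left(-2\right) \left(-1\right)} + \frac{3}{4}\right) 25\right) - -1325 = \left(17 + \left(\frac{13}{2} + 3 \cdot \frac{1}{4}\right) 25\right) + 1325 = \left(17 + \left(13 \cdot \frac{1}{2} + \frac{3}{4}\right) 25\right) + 1325 = \left(17 + \left(\frac{13}{2} + \frac{3}{4}\right) 25\right) + 1325 = \left(17 + \frac{29}{4} \cdot 25\right) + 1325 = \left(17 + \frac{725}{4}\right) + 1325 = \frac{793}{4} + 1325 = \frac{6093}{4}$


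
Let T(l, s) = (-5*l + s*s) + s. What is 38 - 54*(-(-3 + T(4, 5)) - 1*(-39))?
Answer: -1690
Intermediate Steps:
T(l, s) = s + s² - 5*l (T(l, s) = (-5*l + s²) + s = (s² - 5*l) + s = s + s² - 5*l)
38 - 54*(-(-3 + T(4, 5)) - 1*(-39)) = 38 - 54*(-(-3 + (5 + 5² - 5*4)) - 1*(-39)) = 38 - 54*(-(-3 + (5 + 25 - 20)) + 39) = 38 - 54*(-(-3 + 10) + 39) = 38 - 54*(-1*7 + 39) = 38 - 54*(-7 + 39) = 38 - 54*32 = 38 - 1728 = -1690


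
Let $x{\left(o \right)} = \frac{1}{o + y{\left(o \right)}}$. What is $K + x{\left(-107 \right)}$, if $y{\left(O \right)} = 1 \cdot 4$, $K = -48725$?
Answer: $- \frac{5018676}{103} \approx -48725.0$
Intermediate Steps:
$y{\left(O \right)} = 4$
$x{\left(o \right)} = \frac{1}{4 + o}$ ($x{\left(o \right)} = \frac{1}{o + 4} = \frac{1}{4 + o}$)
$K + x{\left(-107 \right)} = -48725 + \frac{1}{4 - 107} = -48725 + \frac{1}{-103} = -48725 - \frac{1}{103} = - \frac{5018676}{103}$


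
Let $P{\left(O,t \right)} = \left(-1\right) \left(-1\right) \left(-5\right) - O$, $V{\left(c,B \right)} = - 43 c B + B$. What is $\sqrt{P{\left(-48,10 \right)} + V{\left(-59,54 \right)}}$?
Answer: $\sqrt{137095} \approx 370.26$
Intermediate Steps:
$V{\left(c,B \right)} = B - 43 B c$ ($V{\left(c,B \right)} = - 43 B c + B = B - 43 B c$)
$P{\left(O,t \right)} = -5 - O$ ($P{\left(O,t \right)} = 1 \left(-5\right) - O = -5 - O$)
$\sqrt{P{\left(-48,10 \right)} + V{\left(-59,54 \right)}} = \sqrt{\left(-5 - -48\right) + 54 \left(1 - -2537\right)} = \sqrt{\left(-5 + 48\right) + 54 \left(1 + 2537\right)} = \sqrt{43 + 54 \cdot 2538} = \sqrt{43 + 137052} = \sqrt{137095}$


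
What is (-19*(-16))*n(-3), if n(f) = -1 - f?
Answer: 608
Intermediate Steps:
(-19*(-16))*n(-3) = (-19*(-16))*(-1 - 1*(-3)) = 304*(-1 + 3) = 304*2 = 608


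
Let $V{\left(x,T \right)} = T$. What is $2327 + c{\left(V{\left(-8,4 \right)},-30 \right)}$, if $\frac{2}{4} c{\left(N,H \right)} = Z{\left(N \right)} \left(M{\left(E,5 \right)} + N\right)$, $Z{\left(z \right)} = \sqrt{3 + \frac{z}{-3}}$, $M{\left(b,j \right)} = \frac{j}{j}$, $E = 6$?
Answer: $2327 + \frac{10 \sqrt{15}}{3} \approx 2339.9$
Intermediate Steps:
$M{\left(b,j \right)} = 1$
$Z{\left(z \right)} = \sqrt{3 - \frac{z}{3}}$ ($Z{\left(z \right)} = \sqrt{3 + z \left(- \frac{1}{3}\right)} = \sqrt{3 - \frac{z}{3}}$)
$c{\left(N,H \right)} = \frac{2 \sqrt{27 - 3 N} \left(1 + N\right)}{3}$ ($c{\left(N,H \right)} = 2 \frac{\sqrt{27 - 3 N}}{3} \left(1 + N\right) = 2 \frac{\sqrt{27 - 3 N} \left(1 + N\right)}{3} = \frac{2 \sqrt{27 - 3 N} \left(1 + N\right)}{3}$)
$2327 + c{\left(V{\left(-8,4 \right)},-30 \right)} = 2327 + \sqrt{27 - 12} \left(\frac{2}{3} + \frac{2}{3} \cdot 4\right) = 2327 + \sqrt{27 - 12} \left(\frac{2}{3} + \frac{8}{3}\right) = 2327 + \sqrt{15} \cdot \frac{10}{3} = 2327 + \frac{10 \sqrt{15}}{3}$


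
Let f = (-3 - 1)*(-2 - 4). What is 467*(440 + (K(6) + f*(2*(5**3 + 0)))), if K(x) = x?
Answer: 3010282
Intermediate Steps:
f = 24 (f = -4*(-6) = 24)
467*(440 + (K(6) + f*(2*(5**3 + 0)))) = 467*(440 + (6 + 24*(2*(5**3 + 0)))) = 467*(440 + (6 + 24*(2*(125 + 0)))) = 467*(440 + (6 + 24*(2*125))) = 467*(440 + (6 + 24*250)) = 467*(440 + (6 + 6000)) = 467*(440 + 6006) = 467*6446 = 3010282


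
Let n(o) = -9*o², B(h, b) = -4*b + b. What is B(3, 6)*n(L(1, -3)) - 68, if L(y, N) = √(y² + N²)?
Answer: 1552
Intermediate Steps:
B(h, b) = -3*b
L(y, N) = √(N² + y²)
B(3, 6)*n(L(1, -3)) - 68 = (-3*6)*(-9*(√((-3)² + 1²))²) - 68 = -(-162)*(√(9 + 1))² - 68 = -(-162)*(√10)² - 68 = -(-162)*10 - 68 = -18*(-90) - 68 = 1620 - 68 = 1552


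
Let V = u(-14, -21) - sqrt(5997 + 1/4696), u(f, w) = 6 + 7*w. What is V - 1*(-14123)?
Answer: 13982 - sqrt(33062085862)/2348 ≈ 13905.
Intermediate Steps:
V = -141 - sqrt(33062085862)/2348 (V = (6 + 7*(-21)) - sqrt(5997 + 1/4696) = (6 - 147) - sqrt(5997 + 1/4696) = -141 - sqrt(28161913/4696) = -141 - sqrt(33062085862)/2348 ≈ -218.44)
V - 1*(-14123) = (-141 - sqrt(33062085862)/2348) - 1*(-14123) = (-141 - sqrt(33062085862)/2348) + 14123 = 13982 - sqrt(33062085862)/2348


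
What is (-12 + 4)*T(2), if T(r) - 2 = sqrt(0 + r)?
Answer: -16 - 8*sqrt(2) ≈ -27.314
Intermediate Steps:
T(r) = 2 + sqrt(r) (T(r) = 2 + sqrt(0 + r) = 2 + sqrt(r))
(-12 + 4)*T(2) = (-12 + 4)*(2 + sqrt(2)) = -8*(2 + sqrt(2)) = -16 - 8*sqrt(2)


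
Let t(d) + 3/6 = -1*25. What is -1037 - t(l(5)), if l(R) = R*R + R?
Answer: -2023/2 ≈ -1011.5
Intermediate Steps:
l(R) = R + R**2 (l(R) = R**2 + R = R + R**2)
t(d) = -51/2 (t(d) = -1/2 - 1*25 = -1/2 - 25 = -51/2)
-1037 - t(l(5)) = -1037 - 1*(-51/2) = -1037 + 51/2 = -2023/2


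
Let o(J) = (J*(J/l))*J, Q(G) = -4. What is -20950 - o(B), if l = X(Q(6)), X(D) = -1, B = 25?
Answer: -5325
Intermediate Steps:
l = -1
o(J) = -J³ (o(J) = (J*(J/(-1)))*J = (J*(J*(-1)))*J = (J*(-J))*J = (-J²)*J = -J³)
-20950 - o(B) = -20950 - (-1)*25³ = -20950 - (-1)*15625 = -20950 - 1*(-15625) = -20950 + 15625 = -5325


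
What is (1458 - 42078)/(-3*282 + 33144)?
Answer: -6770/5383 ≈ -1.2577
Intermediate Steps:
(1458 - 42078)/(-3*282 + 33144) = -40620/(-846 + 33144) = -40620/32298 = -40620*1/32298 = -6770/5383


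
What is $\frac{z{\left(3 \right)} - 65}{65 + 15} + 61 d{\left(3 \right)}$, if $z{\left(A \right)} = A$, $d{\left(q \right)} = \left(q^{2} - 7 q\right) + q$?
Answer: $- \frac{21991}{40} \approx -549.78$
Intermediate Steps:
$d{\left(q \right)} = q^{2} - 6 q$
$\frac{z{\left(3 \right)} - 65}{65 + 15} + 61 d{\left(3 \right)} = \frac{3 - 65}{65 + 15} + 61 \cdot 3 \left(-6 + 3\right) = - \frac{62}{80} + 61 \cdot 3 \left(-3\right) = \left(-62\right) \frac{1}{80} + 61 \left(-9\right) = - \frac{31}{40} - 549 = - \frac{21991}{40}$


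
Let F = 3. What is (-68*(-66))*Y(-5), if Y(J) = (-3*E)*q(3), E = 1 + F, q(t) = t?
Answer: -161568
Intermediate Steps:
E = 4 (E = 1 + 3 = 4)
Y(J) = -36 (Y(J) = -3*4*3 = -12*3 = -36)
(-68*(-66))*Y(-5) = -68*(-66)*(-36) = 4488*(-36) = -161568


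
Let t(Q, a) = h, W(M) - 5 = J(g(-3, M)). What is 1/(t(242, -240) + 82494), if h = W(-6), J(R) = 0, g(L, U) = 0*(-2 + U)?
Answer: 1/82499 ≈ 1.2121e-5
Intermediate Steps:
g(L, U) = 0
W(M) = 5 (W(M) = 5 + 0 = 5)
h = 5
t(Q, a) = 5
1/(t(242, -240) + 82494) = 1/(5 + 82494) = 1/82499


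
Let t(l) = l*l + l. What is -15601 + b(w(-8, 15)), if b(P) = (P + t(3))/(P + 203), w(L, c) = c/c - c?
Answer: -2948591/189 ≈ -15601.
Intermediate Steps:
t(l) = l + l**2 (t(l) = l**2 + l = l + l**2)
w(L, c) = 1 - c
b(P) = (12 + P)/(203 + P) (b(P) = (P + 3*(1 + 3))/(P + 203) = (P + 3*4)/(203 + P) = (P + 12)/(203 + P) = (12 + P)/(203 + P))
-15601 + b(w(-8, 15)) = -15601 + (12 + (1 - 1*15))/(203 + (1 - 1*15)) = -15601 + (12 + (1 - 15))/(203 + (1 - 15)) = -15601 + (12 - 14)/(203 - 14) = -15601 - 2/189 = -2948591/189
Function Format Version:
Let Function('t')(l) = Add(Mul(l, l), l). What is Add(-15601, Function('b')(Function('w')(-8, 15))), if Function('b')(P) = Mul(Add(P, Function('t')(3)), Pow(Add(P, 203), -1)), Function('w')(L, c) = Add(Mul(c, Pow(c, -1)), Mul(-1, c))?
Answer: Rational(-2948591, 189) ≈ -15601.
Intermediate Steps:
Function('t')(l) = Add(l, Pow(l, 2)) (Function('t')(l) = Add(Pow(l, 2), l) = Add(l, Pow(l, 2)))
Function('w')(L, c) = Add(1, Mul(-1, c))
Function('b')(P) = Mul(Pow(Add(203, P), -1), Add(12, P)) (Function('b')(P) = Mul(Add(P, Mul(3, Add(1, 3))), Pow(Add(P, 203), -1)) = Mul(Add(P, Mul(3, 4)), Pow(Add(203, P), -1)) = Mul(Add(P, 12), Pow(Add(203, P), -1)) = Mul(Add(12, P), Pow(Add(203, P), -1)) = Mul(Pow(Add(203, P), -1), Add(12, P)))
Add(-15601, Function('b')(Function('w')(-8, 15))) = Add(-15601, Mul(Pow(Add(203, Add(1, Mul(-1, 15))), -1), Add(12, Add(1, Mul(-1, 15))))) = Add(-15601, Mul(Pow(Add(203, Add(1, -15)), -1), Add(12, Add(1, -15)))) = Add(-15601, Mul(Pow(Add(203, -14), -1), Add(12, -14))) = Add(-15601, Mul(Pow(189, -1), -2)) = Add(-15601, Mul(Rational(1, 189), -2)) = Add(-15601, Rational(-2, 189)) = Rational(-2948591, 189)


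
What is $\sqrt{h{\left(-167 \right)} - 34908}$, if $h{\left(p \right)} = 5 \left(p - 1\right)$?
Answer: $6 i \sqrt{993} \approx 189.07 i$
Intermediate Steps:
$h{\left(p \right)} = -5 + 5 p$ ($h{\left(p \right)} = 5 \left(-1 + p\right) = -5 + 5 p$)
$\sqrt{h{\left(-167 \right)} - 34908} = \sqrt{\left(-5 + 5 \left(-167\right)\right) - 34908} = \sqrt{\left(-5 - 835\right) - 34908} = \sqrt{-840 - 34908} = \sqrt{-35748} = 6 i \sqrt{993}$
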